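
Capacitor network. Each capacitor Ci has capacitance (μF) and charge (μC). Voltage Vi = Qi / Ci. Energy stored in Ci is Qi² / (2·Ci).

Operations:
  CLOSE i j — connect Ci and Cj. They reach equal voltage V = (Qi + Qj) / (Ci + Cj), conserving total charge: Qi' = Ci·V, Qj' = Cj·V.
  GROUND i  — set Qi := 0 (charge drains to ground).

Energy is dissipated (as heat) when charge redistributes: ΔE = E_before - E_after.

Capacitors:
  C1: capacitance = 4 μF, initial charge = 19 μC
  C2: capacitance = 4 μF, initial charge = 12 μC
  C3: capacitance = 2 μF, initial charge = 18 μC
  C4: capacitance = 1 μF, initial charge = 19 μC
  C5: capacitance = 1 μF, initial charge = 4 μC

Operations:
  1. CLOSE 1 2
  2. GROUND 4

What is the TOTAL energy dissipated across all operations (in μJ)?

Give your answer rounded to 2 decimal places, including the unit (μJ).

Initial: C1(4μF, Q=19μC, V=4.75V), C2(4μF, Q=12μC, V=3.00V), C3(2μF, Q=18μC, V=9.00V), C4(1μF, Q=19μC, V=19.00V), C5(1μF, Q=4μC, V=4.00V)
Op 1: CLOSE 1-2: Q_total=31.00, C_total=8.00, V=3.88; Q1=15.50, Q2=15.50; dissipated=3.062
Op 2: GROUND 4: Q4=0; energy lost=180.500
Total dissipated: 183.562 μJ

Answer: 183.56 μJ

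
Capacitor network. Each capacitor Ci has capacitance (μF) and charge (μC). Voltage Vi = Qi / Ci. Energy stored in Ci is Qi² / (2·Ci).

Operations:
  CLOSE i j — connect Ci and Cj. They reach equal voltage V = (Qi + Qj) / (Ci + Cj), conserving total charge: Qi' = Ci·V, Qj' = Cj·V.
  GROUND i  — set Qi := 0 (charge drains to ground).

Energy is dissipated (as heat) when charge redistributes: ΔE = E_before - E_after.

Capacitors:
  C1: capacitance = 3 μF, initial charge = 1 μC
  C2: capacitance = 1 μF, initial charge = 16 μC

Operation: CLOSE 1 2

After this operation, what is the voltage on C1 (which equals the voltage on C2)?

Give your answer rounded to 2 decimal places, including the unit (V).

Initial: C1(3μF, Q=1μC, V=0.33V), C2(1μF, Q=16μC, V=16.00V)
Op 1: CLOSE 1-2: Q_total=17.00, C_total=4.00, V=4.25; Q1=12.75, Q2=4.25; dissipated=92.042

Answer: 4.25 V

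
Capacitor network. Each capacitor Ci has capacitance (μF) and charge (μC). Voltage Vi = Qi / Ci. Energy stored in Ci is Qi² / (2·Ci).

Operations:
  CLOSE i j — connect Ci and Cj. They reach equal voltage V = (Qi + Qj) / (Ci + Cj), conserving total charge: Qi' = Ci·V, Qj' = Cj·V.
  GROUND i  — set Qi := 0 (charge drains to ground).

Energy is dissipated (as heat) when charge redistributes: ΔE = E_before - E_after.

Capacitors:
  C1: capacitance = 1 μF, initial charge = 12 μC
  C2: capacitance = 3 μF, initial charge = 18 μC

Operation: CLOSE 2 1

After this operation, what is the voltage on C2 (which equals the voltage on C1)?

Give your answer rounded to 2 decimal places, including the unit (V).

Initial: C1(1μF, Q=12μC, V=12.00V), C2(3μF, Q=18μC, V=6.00V)
Op 1: CLOSE 2-1: Q_total=30.00, C_total=4.00, V=7.50; Q2=22.50, Q1=7.50; dissipated=13.500

Answer: 7.50 V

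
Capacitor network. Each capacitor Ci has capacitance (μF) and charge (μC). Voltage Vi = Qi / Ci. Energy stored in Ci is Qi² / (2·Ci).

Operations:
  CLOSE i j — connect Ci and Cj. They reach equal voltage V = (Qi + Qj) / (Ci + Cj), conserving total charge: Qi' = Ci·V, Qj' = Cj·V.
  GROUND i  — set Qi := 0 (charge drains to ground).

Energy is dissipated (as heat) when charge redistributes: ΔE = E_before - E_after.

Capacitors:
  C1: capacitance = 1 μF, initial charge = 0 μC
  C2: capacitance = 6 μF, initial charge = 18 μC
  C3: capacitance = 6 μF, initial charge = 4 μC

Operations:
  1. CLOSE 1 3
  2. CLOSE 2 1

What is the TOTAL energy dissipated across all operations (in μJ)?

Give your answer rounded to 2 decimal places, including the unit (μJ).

Initial: C1(1μF, Q=0μC, V=0.00V), C2(6μF, Q=18μC, V=3.00V), C3(6μF, Q=4μC, V=0.67V)
Op 1: CLOSE 1-3: Q_total=4.00, C_total=7.00, V=0.57; Q1=0.57, Q3=3.43; dissipated=0.190
Op 2: CLOSE 2-1: Q_total=18.57, C_total=7.00, V=2.65; Q2=15.92, Q1=2.65; dissipated=2.528
Total dissipated: 2.718 μJ

Answer: 2.72 μJ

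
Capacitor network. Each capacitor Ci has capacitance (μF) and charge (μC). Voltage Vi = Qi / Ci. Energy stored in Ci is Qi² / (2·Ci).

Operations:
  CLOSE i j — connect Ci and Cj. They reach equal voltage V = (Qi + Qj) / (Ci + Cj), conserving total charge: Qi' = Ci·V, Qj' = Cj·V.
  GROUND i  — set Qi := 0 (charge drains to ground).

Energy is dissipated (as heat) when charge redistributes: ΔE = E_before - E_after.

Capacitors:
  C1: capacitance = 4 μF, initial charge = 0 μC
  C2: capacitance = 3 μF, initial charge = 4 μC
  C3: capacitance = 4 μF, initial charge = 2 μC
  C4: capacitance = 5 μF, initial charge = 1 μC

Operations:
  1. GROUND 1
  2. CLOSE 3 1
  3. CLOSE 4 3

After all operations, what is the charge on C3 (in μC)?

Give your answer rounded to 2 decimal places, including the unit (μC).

Answer: 0.89 μC

Derivation:
Initial: C1(4μF, Q=0μC, V=0.00V), C2(3μF, Q=4μC, V=1.33V), C3(4μF, Q=2μC, V=0.50V), C4(5μF, Q=1μC, V=0.20V)
Op 1: GROUND 1: Q1=0; energy lost=0.000
Op 2: CLOSE 3-1: Q_total=2.00, C_total=8.00, V=0.25; Q3=1.00, Q1=1.00; dissipated=0.250
Op 3: CLOSE 4-3: Q_total=2.00, C_total=9.00, V=0.22; Q4=1.11, Q3=0.89; dissipated=0.003
Final charges: Q1=1.00, Q2=4.00, Q3=0.89, Q4=1.11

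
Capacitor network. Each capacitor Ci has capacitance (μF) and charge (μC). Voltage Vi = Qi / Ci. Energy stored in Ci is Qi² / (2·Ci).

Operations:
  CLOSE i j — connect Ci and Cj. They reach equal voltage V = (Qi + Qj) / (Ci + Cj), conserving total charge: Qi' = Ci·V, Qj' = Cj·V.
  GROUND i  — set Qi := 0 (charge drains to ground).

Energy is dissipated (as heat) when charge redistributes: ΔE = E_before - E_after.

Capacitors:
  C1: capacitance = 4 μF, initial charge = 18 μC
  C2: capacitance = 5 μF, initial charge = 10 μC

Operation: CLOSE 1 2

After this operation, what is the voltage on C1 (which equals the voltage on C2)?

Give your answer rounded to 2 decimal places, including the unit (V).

Initial: C1(4μF, Q=18μC, V=4.50V), C2(5μF, Q=10μC, V=2.00V)
Op 1: CLOSE 1-2: Q_total=28.00, C_total=9.00, V=3.11; Q1=12.44, Q2=15.56; dissipated=6.944

Answer: 3.11 V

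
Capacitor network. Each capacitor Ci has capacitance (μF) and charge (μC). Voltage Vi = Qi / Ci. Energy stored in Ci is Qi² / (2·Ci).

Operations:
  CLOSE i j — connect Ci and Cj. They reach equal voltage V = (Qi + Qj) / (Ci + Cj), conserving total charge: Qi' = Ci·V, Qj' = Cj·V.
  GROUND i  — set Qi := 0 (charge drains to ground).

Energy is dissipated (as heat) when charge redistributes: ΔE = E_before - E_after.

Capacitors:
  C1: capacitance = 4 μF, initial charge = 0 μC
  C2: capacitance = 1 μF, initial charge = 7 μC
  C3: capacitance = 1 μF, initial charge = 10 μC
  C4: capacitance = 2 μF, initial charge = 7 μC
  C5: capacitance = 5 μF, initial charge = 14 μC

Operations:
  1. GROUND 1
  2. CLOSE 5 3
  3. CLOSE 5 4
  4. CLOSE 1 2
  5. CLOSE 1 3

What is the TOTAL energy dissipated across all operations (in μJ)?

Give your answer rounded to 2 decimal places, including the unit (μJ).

Answer: 44.08 μJ

Derivation:
Initial: C1(4μF, Q=0μC, V=0.00V), C2(1μF, Q=7μC, V=7.00V), C3(1μF, Q=10μC, V=10.00V), C4(2μF, Q=7μC, V=3.50V), C5(5μF, Q=14μC, V=2.80V)
Op 1: GROUND 1: Q1=0; energy lost=0.000
Op 2: CLOSE 5-3: Q_total=24.00, C_total=6.00, V=4.00; Q5=20.00, Q3=4.00; dissipated=21.600
Op 3: CLOSE 5-4: Q_total=27.00, C_total=7.00, V=3.86; Q5=19.29, Q4=7.71; dissipated=0.179
Op 4: CLOSE 1-2: Q_total=7.00, C_total=5.00, V=1.40; Q1=5.60, Q2=1.40; dissipated=19.600
Op 5: CLOSE 1-3: Q_total=9.60, C_total=5.00, V=1.92; Q1=7.68, Q3=1.92; dissipated=2.704
Total dissipated: 44.083 μJ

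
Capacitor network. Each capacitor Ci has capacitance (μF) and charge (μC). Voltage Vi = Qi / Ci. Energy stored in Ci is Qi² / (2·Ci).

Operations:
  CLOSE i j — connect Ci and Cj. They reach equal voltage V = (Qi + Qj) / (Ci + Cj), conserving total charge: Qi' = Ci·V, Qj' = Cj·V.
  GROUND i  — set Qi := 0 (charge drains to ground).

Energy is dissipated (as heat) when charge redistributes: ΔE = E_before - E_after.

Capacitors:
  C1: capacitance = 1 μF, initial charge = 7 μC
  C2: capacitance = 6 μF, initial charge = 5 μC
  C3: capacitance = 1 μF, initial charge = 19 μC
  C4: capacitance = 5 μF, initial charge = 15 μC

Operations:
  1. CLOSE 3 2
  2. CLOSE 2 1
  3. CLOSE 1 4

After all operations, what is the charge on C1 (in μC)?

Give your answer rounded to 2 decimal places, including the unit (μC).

Answer: 3.16 μC

Derivation:
Initial: C1(1μF, Q=7μC, V=7.00V), C2(6μF, Q=5μC, V=0.83V), C3(1μF, Q=19μC, V=19.00V), C4(5μF, Q=15μC, V=3.00V)
Op 1: CLOSE 3-2: Q_total=24.00, C_total=7.00, V=3.43; Q3=3.43, Q2=20.57; dissipated=141.440
Op 2: CLOSE 2-1: Q_total=27.57, C_total=7.00, V=3.94; Q2=23.63, Q1=3.94; dissipated=5.466
Op 3: CLOSE 1-4: Q_total=18.94, C_total=6.00, V=3.16; Q1=3.16, Q4=15.78; dissipated=0.367
Final charges: Q1=3.16, Q2=23.63, Q3=3.43, Q4=15.78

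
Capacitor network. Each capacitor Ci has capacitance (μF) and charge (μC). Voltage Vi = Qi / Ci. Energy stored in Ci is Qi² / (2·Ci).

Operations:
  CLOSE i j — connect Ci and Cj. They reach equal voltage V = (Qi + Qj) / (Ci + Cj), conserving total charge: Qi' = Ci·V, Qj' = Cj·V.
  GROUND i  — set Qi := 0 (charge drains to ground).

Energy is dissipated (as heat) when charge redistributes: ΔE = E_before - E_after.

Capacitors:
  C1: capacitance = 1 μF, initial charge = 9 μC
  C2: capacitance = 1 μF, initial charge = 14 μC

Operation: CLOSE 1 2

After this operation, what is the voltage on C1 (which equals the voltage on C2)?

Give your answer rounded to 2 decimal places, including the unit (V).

Initial: C1(1μF, Q=9μC, V=9.00V), C2(1μF, Q=14μC, V=14.00V)
Op 1: CLOSE 1-2: Q_total=23.00, C_total=2.00, V=11.50; Q1=11.50, Q2=11.50; dissipated=6.250

Answer: 11.50 V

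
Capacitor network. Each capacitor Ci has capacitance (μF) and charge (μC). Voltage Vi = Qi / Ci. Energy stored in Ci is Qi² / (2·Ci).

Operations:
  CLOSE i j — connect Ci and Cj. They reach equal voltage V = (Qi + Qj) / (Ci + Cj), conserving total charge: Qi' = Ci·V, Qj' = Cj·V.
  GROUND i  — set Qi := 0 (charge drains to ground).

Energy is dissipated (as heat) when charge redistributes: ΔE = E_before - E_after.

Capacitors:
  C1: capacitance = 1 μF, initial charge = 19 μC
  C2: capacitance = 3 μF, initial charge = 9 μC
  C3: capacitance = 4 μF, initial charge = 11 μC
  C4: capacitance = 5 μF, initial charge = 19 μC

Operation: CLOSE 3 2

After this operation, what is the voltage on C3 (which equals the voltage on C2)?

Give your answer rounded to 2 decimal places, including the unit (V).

Initial: C1(1μF, Q=19μC, V=19.00V), C2(3μF, Q=9μC, V=3.00V), C3(4μF, Q=11μC, V=2.75V), C4(5μF, Q=19μC, V=3.80V)
Op 1: CLOSE 3-2: Q_total=20.00, C_total=7.00, V=2.86; Q3=11.43, Q2=8.57; dissipated=0.054

Answer: 2.86 V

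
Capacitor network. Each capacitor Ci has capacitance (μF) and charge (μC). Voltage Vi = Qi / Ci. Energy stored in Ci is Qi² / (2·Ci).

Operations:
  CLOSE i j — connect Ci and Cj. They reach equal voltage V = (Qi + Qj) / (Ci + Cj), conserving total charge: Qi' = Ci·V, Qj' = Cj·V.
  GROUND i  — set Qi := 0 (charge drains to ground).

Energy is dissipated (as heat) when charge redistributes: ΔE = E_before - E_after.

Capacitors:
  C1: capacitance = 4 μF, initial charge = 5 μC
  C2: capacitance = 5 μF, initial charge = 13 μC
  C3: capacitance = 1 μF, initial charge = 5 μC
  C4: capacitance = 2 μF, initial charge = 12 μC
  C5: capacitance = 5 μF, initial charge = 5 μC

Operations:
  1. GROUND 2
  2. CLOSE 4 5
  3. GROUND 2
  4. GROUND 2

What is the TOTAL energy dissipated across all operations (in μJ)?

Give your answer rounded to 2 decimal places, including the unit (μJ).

Answer: 34.76 μJ

Derivation:
Initial: C1(4μF, Q=5μC, V=1.25V), C2(5μF, Q=13μC, V=2.60V), C3(1μF, Q=5μC, V=5.00V), C4(2μF, Q=12μC, V=6.00V), C5(5μF, Q=5μC, V=1.00V)
Op 1: GROUND 2: Q2=0; energy lost=16.900
Op 2: CLOSE 4-5: Q_total=17.00, C_total=7.00, V=2.43; Q4=4.86, Q5=12.14; dissipated=17.857
Op 3: GROUND 2: Q2=0; energy lost=0.000
Op 4: GROUND 2: Q2=0; energy lost=0.000
Total dissipated: 34.757 μJ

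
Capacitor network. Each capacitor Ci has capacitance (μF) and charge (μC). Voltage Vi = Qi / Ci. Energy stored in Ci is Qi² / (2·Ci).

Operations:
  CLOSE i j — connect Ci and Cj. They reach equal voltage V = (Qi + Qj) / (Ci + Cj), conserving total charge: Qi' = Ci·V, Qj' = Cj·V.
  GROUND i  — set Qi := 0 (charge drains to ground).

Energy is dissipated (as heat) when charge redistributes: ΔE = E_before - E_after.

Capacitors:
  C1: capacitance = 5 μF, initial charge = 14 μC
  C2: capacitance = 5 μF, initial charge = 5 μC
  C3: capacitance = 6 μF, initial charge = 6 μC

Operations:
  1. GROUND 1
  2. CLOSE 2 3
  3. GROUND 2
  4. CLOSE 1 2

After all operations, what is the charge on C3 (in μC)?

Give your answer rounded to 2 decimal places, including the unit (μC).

Initial: C1(5μF, Q=14μC, V=2.80V), C2(5μF, Q=5μC, V=1.00V), C3(6μF, Q=6μC, V=1.00V)
Op 1: GROUND 1: Q1=0; energy lost=19.600
Op 2: CLOSE 2-3: Q_total=11.00, C_total=11.00, V=1.00; Q2=5.00, Q3=6.00; dissipated=0.000
Op 3: GROUND 2: Q2=0; energy lost=2.500
Op 4: CLOSE 1-2: Q_total=0.00, C_total=10.00, V=0.00; Q1=0.00, Q2=0.00; dissipated=0.000
Final charges: Q1=0.00, Q2=0.00, Q3=6.00

Answer: 6.00 μC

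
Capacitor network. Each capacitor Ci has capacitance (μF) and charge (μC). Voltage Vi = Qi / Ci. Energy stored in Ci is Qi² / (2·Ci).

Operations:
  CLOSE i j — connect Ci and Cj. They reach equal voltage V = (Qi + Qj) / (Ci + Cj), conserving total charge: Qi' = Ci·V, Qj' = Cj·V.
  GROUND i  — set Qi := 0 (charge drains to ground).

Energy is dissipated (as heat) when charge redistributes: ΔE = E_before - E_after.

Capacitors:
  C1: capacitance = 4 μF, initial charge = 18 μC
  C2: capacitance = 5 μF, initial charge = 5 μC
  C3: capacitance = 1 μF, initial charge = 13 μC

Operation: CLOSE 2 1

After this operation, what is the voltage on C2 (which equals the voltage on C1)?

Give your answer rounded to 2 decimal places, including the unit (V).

Initial: C1(4μF, Q=18μC, V=4.50V), C2(5μF, Q=5μC, V=1.00V), C3(1μF, Q=13μC, V=13.00V)
Op 1: CLOSE 2-1: Q_total=23.00, C_total=9.00, V=2.56; Q2=12.78, Q1=10.22; dissipated=13.611

Answer: 2.56 V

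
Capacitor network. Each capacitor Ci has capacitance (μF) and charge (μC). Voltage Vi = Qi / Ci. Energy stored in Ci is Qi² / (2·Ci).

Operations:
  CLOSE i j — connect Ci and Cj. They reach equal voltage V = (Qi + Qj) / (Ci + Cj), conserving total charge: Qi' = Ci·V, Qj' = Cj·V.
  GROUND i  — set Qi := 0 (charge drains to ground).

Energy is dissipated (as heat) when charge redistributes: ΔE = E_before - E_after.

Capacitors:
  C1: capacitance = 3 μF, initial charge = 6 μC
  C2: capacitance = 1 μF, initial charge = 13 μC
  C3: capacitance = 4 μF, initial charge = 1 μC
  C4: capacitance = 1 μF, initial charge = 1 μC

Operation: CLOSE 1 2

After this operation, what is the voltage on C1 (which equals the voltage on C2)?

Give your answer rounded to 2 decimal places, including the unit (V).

Answer: 4.75 V

Derivation:
Initial: C1(3μF, Q=6μC, V=2.00V), C2(1μF, Q=13μC, V=13.00V), C3(4μF, Q=1μC, V=0.25V), C4(1μF, Q=1μC, V=1.00V)
Op 1: CLOSE 1-2: Q_total=19.00, C_total=4.00, V=4.75; Q1=14.25, Q2=4.75; dissipated=45.375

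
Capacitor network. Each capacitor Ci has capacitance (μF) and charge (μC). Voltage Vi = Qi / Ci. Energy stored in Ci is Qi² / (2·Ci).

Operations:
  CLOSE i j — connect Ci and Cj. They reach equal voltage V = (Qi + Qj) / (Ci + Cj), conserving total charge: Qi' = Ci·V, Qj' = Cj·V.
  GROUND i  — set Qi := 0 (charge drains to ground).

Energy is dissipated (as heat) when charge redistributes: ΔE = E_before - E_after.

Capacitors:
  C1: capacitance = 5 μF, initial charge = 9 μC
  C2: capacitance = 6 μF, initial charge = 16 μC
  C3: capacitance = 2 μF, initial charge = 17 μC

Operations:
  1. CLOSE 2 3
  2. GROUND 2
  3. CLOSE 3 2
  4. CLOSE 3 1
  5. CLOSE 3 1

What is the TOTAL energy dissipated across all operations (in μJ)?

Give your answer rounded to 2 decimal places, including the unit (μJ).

Answer: 89.75 μJ

Derivation:
Initial: C1(5μF, Q=9μC, V=1.80V), C2(6μF, Q=16μC, V=2.67V), C3(2μF, Q=17μC, V=8.50V)
Op 1: CLOSE 2-3: Q_total=33.00, C_total=8.00, V=4.12; Q2=24.75, Q3=8.25; dissipated=25.521
Op 2: GROUND 2: Q2=0; energy lost=51.047
Op 3: CLOSE 3-2: Q_total=8.25, C_total=8.00, V=1.03; Q3=2.06, Q2=6.19; dissipated=12.762
Op 4: CLOSE 3-1: Q_total=11.06, C_total=7.00, V=1.58; Q3=3.16, Q1=7.90; dissipated=0.422
Op 5: CLOSE 3-1: Q_total=11.06, C_total=7.00, V=1.58; Q3=3.16, Q1=7.90; dissipated=0.000
Total dissipated: 89.752 μJ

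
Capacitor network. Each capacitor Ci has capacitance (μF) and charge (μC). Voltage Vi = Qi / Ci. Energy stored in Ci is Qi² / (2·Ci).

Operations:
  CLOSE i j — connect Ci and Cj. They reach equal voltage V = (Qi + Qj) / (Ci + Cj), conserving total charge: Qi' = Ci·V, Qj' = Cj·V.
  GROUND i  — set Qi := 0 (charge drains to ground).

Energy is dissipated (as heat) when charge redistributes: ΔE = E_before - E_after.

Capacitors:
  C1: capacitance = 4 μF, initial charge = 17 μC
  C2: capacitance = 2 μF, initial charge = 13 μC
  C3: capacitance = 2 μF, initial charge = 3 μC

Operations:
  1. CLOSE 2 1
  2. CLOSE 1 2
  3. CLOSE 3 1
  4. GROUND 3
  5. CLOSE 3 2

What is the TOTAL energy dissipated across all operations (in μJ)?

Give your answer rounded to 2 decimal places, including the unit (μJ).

Answer: 38.74 μJ

Derivation:
Initial: C1(4μF, Q=17μC, V=4.25V), C2(2μF, Q=13μC, V=6.50V), C3(2μF, Q=3μC, V=1.50V)
Op 1: CLOSE 2-1: Q_total=30.00, C_total=6.00, V=5.00; Q2=10.00, Q1=20.00; dissipated=3.375
Op 2: CLOSE 1-2: Q_total=30.00, C_total=6.00, V=5.00; Q1=20.00, Q2=10.00; dissipated=0.000
Op 3: CLOSE 3-1: Q_total=23.00, C_total=6.00, V=3.83; Q3=7.67, Q1=15.33; dissipated=8.167
Op 4: GROUND 3: Q3=0; energy lost=14.694
Op 5: CLOSE 3-2: Q_total=10.00, C_total=4.00, V=2.50; Q3=5.00, Q2=5.00; dissipated=12.500
Total dissipated: 38.736 μJ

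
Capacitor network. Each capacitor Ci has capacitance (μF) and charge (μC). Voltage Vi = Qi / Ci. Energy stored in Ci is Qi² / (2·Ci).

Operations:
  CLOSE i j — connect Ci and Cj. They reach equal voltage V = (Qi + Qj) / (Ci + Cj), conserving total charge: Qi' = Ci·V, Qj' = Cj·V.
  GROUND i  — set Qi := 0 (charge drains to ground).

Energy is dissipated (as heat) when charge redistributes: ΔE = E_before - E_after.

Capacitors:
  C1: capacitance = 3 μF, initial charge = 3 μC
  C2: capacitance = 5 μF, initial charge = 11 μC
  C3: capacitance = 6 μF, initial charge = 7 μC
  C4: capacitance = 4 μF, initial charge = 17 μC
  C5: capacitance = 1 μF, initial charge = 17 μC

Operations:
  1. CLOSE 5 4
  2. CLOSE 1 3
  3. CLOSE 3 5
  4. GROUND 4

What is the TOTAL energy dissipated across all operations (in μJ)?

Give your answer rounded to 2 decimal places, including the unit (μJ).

Answer: 171.40 μJ

Derivation:
Initial: C1(3μF, Q=3μC, V=1.00V), C2(5μF, Q=11μC, V=2.20V), C3(6μF, Q=7μC, V=1.17V), C4(4μF, Q=17μC, V=4.25V), C5(1μF, Q=17μC, V=17.00V)
Op 1: CLOSE 5-4: Q_total=34.00, C_total=5.00, V=6.80; Q5=6.80, Q4=27.20; dissipated=65.025
Op 2: CLOSE 1-3: Q_total=10.00, C_total=9.00, V=1.11; Q1=3.33, Q3=6.67; dissipated=0.028
Op 3: CLOSE 3-5: Q_total=13.47, C_total=7.00, V=1.92; Q3=11.54, Q5=1.92; dissipated=13.870
Op 4: GROUND 4: Q4=0; energy lost=92.480
Total dissipated: 171.403 μJ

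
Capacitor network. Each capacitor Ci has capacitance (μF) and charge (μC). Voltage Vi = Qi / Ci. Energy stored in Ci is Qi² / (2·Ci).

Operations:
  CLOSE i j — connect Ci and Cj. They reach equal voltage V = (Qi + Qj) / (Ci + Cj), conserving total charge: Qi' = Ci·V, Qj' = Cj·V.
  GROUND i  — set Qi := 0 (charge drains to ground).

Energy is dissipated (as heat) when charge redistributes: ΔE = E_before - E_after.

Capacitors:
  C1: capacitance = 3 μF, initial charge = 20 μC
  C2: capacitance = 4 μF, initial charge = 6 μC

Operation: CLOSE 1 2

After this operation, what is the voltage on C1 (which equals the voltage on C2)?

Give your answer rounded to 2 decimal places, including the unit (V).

Answer: 3.71 V

Derivation:
Initial: C1(3μF, Q=20μC, V=6.67V), C2(4μF, Q=6μC, V=1.50V)
Op 1: CLOSE 1-2: Q_total=26.00, C_total=7.00, V=3.71; Q1=11.14, Q2=14.86; dissipated=22.881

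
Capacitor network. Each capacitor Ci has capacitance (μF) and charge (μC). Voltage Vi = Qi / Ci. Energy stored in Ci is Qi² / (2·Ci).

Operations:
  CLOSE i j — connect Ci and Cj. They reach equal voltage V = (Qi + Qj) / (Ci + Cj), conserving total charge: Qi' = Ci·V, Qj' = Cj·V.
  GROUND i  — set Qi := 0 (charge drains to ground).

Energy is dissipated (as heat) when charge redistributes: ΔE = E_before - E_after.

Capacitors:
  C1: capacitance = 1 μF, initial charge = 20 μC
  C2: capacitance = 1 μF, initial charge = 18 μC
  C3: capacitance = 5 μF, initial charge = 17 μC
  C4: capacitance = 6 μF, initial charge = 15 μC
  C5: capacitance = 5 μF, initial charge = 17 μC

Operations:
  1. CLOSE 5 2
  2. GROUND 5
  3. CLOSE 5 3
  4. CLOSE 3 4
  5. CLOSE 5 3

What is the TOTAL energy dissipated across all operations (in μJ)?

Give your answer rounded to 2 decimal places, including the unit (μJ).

Answer: 189.45 μJ

Derivation:
Initial: C1(1μF, Q=20μC, V=20.00V), C2(1μF, Q=18μC, V=18.00V), C3(5μF, Q=17μC, V=3.40V), C4(6μF, Q=15μC, V=2.50V), C5(5μF, Q=17μC, V=3.40V)
Op 1: CLOSE 5-2: Q_total=35.00, C_total=6.00, V=5.83; Q5=29.17, Q2=5.83; dissipated=88.817
Op 2: GROUND 5: Q5=0; energy lost=85.069
Op 3: CLOSE 5-3: Q_total=17.00, C_total=10.00, V=1.70; Q5=8.50, Q3=8.50; dissipated=14.450
Op 4: CLOSE 3-4: Q_total=23.50, C_total=11.00, V=2.14; Q3=10.68, Q4=12.82; dissipated=0.873
Op 5: CLOSE 5-3: Q_total=19.18, C_total=10.00, V=1.92; Q5=9.59, Q3=9.59; dissipated=0.238
Total dissipated: 189.447 μJ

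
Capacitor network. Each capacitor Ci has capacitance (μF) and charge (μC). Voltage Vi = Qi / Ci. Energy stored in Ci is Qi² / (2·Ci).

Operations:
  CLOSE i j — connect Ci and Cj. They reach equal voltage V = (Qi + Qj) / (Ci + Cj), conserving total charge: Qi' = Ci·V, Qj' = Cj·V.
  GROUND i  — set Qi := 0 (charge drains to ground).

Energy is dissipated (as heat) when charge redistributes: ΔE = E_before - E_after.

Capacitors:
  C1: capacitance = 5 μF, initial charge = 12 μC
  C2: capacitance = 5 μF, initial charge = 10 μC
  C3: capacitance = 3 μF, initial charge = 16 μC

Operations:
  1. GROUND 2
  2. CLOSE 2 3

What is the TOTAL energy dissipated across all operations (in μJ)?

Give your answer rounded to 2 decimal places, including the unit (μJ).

Answer: 36.67 μJ

Derivation:
Initial: C1(5μF, Q=12μC, V=2.40V), C2(5μF, Q=10μC, V=2.00V), C3(3μF, Q=16μC, V=5.33V)
Op 1: GROUND 2: Q2=0; energy lost=10.000
Op 2: CLOSE 2-3: Q_total=16.00, C_total=8.00, V=2.00; Q2=10.00, Q3=6.00; dissipated=26.667
Total dissipated: 36.667 μJ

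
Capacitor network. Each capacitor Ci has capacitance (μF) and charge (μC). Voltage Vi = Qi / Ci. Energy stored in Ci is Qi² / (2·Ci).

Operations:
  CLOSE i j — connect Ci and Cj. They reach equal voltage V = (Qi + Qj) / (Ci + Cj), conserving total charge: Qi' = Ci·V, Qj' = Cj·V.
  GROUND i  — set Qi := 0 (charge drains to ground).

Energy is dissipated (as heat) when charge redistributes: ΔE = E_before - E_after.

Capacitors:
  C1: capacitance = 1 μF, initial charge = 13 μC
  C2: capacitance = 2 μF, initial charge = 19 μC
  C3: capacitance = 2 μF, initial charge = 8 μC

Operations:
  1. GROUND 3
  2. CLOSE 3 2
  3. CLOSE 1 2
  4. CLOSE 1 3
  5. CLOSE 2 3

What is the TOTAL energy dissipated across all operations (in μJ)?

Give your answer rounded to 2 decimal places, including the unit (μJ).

Answer: 88.01 μJ

Derivation:
Initial: C1(1μF, Q=13μC, V=13.00V), C2(2μF, Q=19μC, V=9.50V), C3(2μF, Q=8μC, V=4.00V)
Op 1: GROUND 3: Q3=0; energy lost=16.000
Op 2: CLOSE 3-2: Q_total=19.00, C_total=4.00, V=4.75; Q3=9.50, Q2=9.50; dissipated=45.125
Op 3: CLOSE 1-2: Q_total=22.50, C_total=3.00, V=7.50; Q1=7.50, Q2=15.00; dissipated=22.688
Op 4: CLOSE 1-3: Q_total=17.00, C_total=3.00, V=5.67; Q1=5.67, Q3=11.33; dissipated=2.521
Op 5: CLOSE 2-3: Q_total=26.33, C_total=4.00, V=6.58; Q2=13.17, Q3=13.17; dissipated=1.681
Total dissipated: 88.014 μJ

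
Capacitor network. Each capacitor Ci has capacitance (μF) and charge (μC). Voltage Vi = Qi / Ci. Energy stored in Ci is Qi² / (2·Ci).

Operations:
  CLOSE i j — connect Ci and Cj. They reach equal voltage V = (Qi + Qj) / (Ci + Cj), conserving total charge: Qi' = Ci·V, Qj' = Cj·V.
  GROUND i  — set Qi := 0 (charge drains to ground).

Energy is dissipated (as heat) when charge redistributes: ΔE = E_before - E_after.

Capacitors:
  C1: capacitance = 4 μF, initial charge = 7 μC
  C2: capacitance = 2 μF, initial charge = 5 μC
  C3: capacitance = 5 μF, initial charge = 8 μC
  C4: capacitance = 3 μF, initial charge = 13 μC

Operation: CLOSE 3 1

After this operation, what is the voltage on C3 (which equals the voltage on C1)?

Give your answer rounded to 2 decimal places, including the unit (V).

Initial: C1(4μF, Q=7μC, V=1.75V), C2(2μF, Q=5μC, V=2.50V), C3(5μF, Q=8μC, V=1.60V), C4(3μF, Q=13μC, V=4.33V)
Op 1: CLOSE 3-1: Q_total=15.00, C_total=9.00, V=1.67; Q3=8.33, Q1=6.67; dissipated=0.025

Answer: 1.67 V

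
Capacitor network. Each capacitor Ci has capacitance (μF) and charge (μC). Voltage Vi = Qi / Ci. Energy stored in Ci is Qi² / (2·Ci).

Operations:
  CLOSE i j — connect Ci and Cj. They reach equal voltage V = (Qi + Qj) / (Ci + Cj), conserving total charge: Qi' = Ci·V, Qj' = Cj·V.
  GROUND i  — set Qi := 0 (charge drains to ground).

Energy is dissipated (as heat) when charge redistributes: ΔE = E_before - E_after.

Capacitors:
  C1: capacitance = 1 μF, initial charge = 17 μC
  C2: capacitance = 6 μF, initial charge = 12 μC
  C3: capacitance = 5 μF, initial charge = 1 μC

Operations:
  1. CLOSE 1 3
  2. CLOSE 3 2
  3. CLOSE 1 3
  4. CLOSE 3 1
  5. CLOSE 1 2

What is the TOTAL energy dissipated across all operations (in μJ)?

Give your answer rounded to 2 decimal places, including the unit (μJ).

Answer: 119.09 μJ

Derivation:
Initial: C1(1μF, Q=17μC, V=17.00V), C2(6μF, Q=12μC, V=2.00V), C3(5μF, Q=1μC, V=0.20V)
Op 1: CLOSE 1-3: Q_total=18.00, C_total=6.00, V=3.00; Q1=3.00, Q3=15.00; dissipated=117.600
Op 2: CLOSE 3-2: Q_total=27.00, C_total=11.00, V=2.45; Q3=12.27, Q2=14.73; dissipated=1.364
Op 3: CLOSE 1-3: Q_total=15.27, C_total=6.00, V=2.55; Q1=2.55, Q3=12.73; dissipated=0.124
Op 4: CLOSE 3-1: Q_total=15.27, C_total=6.00, V=2.55; Q3=12.73, Q1=2.55; dissipated=0.000
Op 5: CLOSE 1-2: Q_total=17.27, C_total=7.00, V=2.47; Q1=2.47, Q2=14.81; dissipated=0.004
Total dissipated: 119.091 μJ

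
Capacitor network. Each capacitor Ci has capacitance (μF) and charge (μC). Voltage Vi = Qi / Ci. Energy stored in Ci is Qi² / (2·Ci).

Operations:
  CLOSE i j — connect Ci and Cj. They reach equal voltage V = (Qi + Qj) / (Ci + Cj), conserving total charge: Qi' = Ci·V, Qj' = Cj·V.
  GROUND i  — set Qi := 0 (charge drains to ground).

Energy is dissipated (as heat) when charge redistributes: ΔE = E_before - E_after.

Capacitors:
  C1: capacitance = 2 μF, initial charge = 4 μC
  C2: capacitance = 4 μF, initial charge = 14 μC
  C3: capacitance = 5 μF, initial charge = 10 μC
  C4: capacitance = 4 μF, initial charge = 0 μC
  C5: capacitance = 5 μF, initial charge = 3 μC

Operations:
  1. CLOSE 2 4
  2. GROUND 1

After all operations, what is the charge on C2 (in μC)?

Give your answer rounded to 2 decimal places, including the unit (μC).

Answer: 7.00 μC

Derivation:
Initial: C1(2μF, Q=4μC, V=2.00V), C2(4μF, Q=14μC, V=3.50V), C3(5μF, Q=10μC, V=2.00V), C4(4μF, Q=0μC, V=0.00V), C5(5μF, Q=3μC, V=0.60V)
Op 1: CLOSE 2-4: Q_total=14.00, C_total=8.00, V=1.75; Q2=7.00, Q4=7.00; dissipated=12.250
Op 2: GROUND 1: Q1=0; energy lost=4.000
Final charges: Q1=0.00, Q2=7.00, Q3=10.00, Q4=7.00, Q5=3.00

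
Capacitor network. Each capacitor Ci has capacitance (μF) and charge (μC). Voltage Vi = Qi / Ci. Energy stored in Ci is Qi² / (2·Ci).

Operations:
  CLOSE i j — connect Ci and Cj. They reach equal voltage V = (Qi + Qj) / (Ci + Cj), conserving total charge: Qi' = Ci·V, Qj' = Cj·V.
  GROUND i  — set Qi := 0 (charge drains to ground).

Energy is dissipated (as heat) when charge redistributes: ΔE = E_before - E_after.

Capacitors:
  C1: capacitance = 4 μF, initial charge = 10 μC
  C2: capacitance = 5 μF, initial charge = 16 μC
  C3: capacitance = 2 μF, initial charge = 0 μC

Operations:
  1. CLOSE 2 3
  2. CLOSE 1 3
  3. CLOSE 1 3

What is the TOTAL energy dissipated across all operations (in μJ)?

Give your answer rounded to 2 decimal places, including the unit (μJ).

Initial: C1(4μF, Q=10μC, V=2.50V), C2(5μF, Q=16μC, V=3.20V), C3(2μF, Q=0μC, V=0.00V)
Op 1: CLOSE 2-3: Q_total=16.00, C_total=7.00, V=2.29; Q2=11.43, Q3=4.57; dissipated=7.314
Op 2: CLOSE 1-3: Q_total=14.57, C_total=6.00, V=2.43; Q1=9.71, Q3=4.86; dissipated=0.031
Op 3: CLOSE 1-3: Q_total=14.57, C_total=6.00, V=2.43; Q1=9.71, Q3=4.86; dissipated=0.000
Total dissipated: 7.345 μJ

Answer: 7.34 μJ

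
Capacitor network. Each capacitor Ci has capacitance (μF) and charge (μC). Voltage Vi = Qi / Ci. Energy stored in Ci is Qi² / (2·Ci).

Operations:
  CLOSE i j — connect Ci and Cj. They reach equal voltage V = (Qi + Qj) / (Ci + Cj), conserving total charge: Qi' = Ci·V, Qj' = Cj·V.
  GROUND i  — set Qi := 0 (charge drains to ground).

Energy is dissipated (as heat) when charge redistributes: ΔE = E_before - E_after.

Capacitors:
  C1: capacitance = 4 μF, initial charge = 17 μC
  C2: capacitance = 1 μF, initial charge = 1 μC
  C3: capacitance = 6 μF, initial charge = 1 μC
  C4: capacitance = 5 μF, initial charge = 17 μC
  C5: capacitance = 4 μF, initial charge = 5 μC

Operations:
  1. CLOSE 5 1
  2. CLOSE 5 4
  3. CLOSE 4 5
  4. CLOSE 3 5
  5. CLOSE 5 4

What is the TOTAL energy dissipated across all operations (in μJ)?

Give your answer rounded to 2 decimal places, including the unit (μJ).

Answer: 23.34 μJ

Derivation:
Initial: C1(4μF, Q=17μC, V=4.25V), C2(1μF, Q=1μC, V=1.00V), C3(6μF, Q=1μC, V=0.17V), C4(5μF, Q=17μC, V=3.40V), C5(4μF, Q=5μC, V=1.25V)
Op 1: CLOSE 5-1: Q_total=22.00, C_total=8.00, V=2.75; Q5=11.00, Q1=11.00; dissipated=9.000
Op 2: CLOSE 5-4: Q_total=28.00, C_total=9.00, V=3.11; Q5=12.44, Q4=15.56; dissipated=0.469
Op 3: CLOSE 4-5: Q_total=28.00, C_total=9.00, V=3.11; Q4=15.56, Q5=12.44; dissipated=0.000
Op 4: CLOSE 3-5: Q_total=13.44, C_total=10.00, V=1.34; Q3=8.07, Q5=5.38; dissipated=10.404
Op 5: CLOSE 5-4: Q_total=20.93, C_total=9.00, V=2.33; Q5=9.30, Q4=11.63; dissipated=3.468
Total dissipated: 23.341 μJ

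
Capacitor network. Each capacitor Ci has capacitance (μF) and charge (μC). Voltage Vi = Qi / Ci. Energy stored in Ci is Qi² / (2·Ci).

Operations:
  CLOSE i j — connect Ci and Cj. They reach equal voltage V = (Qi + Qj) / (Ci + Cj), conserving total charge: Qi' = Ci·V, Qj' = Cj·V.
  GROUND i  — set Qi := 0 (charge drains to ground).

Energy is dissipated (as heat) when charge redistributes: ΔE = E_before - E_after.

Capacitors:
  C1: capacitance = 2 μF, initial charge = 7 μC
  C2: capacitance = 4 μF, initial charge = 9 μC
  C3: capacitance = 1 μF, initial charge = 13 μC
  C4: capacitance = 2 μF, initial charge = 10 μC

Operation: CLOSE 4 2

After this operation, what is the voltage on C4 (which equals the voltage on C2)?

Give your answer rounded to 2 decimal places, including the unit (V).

Initial: C1(2μF, Q=7μC, V=3.50V), C2(4μF, Q=9μC, V=2.25V), C3(1μF, Q=13μC, V=13.00V), C4(2μF, Q=10μC, V=5.00V)
Op 1: CLOSE 4-2: Q_total=19.00, C_total=6.00, V=3.17; Q4=6.33, Q2=12.67; dissipated=5.042

Answer: 3.17 V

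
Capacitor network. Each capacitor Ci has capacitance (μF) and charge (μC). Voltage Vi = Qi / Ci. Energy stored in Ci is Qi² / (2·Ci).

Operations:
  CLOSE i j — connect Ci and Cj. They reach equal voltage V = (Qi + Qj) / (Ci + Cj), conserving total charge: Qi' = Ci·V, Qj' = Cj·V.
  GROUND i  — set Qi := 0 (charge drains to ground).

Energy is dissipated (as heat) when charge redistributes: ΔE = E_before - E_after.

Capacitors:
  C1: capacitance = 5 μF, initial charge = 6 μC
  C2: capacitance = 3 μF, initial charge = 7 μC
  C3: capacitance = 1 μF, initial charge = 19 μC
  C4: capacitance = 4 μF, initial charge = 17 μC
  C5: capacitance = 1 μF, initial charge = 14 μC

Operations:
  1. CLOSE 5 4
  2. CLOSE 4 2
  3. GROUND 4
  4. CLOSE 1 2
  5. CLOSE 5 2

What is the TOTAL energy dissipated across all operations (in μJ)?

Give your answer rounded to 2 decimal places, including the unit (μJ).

Initial: C1(5μF, Q=6μC, V=1.20V), C2(3μF, Q=7μC, V=2.33V), C3(1μF, Q=19μC, V=19.00V), C4(4μF, Q=17μC, V=4.25V), C5(1μF, Q=14μC, V=14.00V)
Op 1: CLOSE 5-4: Q_total=31.00, C_total=5.00, V=6.20; Q5=6.20, Q4=24.80; dissipated=38.025
Op 2: CLOSE 4-2: Q_total=31.80, C_total=7.00, V=4.54; Q4=18.17, Q2=13.63; dissipated=12.815
Op 3: GROUND 4: Q4=0; energy lost=41.275
Op 4: CLOSE 1-2: Q_total=19.63, C_total=8.00, V=2.45; Q1=12.27, Q2=7.36; dissipated=10.476
Op 5: CLOSE 5-2: Q_total=13.56, C_total=4.00, V=3.39; Q5=3.39, Q2=10.17; dissipated=5.263
Total dissipated: 107.855 μJ

Answer: 107.86 μJ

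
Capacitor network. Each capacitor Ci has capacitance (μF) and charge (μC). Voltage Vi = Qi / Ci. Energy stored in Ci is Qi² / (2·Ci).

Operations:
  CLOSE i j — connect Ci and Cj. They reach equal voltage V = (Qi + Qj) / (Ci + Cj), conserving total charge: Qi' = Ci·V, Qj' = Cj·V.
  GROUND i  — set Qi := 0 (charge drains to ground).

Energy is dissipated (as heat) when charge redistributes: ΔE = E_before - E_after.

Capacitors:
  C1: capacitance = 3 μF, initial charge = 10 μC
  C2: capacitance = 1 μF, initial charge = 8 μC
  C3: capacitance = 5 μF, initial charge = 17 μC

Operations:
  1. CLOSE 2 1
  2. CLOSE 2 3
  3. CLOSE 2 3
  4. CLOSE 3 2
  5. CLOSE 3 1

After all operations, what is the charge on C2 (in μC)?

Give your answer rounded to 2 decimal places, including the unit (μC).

Answer: 3.58 μC

Derivation:
Initial: C1(3μF, Q=10μC, V=3.33V), C2(1μF, Q=8μC, V=8.00V), C3(5μF, Q=17μC, V=3.40V)
Op 1: CLOSE 2-1: Q_total=18.00, C_total=4.00, V=4.50; Q2=4.50, Q1=13.50; dissipated=8.167
Op 2: CLOSE 2-3: Q_total=21.50, C_total=6.00, V=3.58; Q2=3.58, Q3=17.92; dissipated=0.504
Op 3: CLOSE 2-3: Q_total=21.50, C_total=6.00, V=3.58; Q2=3.58, Q3=17.92; dissipated=0.000
Op 4: CLOSE 3-2: Q_total=21.50, C_total=6.00, V=3.58; Q3=17.92, Q2=3.58; dissipated=0.000
Op 5: CLOSE 3-1: Q_total=31.42, C_total=8.00, V=3.93; Q3=19.64, Q1=11.78; dissipated=0.788
Final charges: Q1=11.78, Q2=3.58, Q3=19.64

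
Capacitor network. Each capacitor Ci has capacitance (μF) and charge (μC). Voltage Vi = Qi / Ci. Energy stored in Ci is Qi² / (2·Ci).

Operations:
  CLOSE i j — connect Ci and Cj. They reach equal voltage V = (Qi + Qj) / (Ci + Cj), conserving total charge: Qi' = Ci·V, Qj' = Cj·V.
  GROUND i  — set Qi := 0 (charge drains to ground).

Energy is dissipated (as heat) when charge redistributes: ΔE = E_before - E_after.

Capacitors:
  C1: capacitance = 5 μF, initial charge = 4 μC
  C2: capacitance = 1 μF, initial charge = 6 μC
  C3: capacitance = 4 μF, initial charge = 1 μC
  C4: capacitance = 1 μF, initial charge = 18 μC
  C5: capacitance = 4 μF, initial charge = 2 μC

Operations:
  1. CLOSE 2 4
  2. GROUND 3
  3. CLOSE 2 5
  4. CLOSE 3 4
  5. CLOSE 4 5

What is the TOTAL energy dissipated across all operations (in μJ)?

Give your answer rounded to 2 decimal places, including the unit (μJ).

Answer: 146.69 μJ

Derivation:
Initial: C1(5μF, Q=4μC, V=0.80V), C2(1μF, Q=6μC, V=6.00V), C3(4μF, Q=1μC, V=0.25V), C4(1μF, Q=18μC, V=18.00V), C5(4μF, Q=2μC, V=0.50V)
Op 1: CLOSE 2-4: Q_total=24.00, C_total=2.00, V=12.00; Q2=12.00, Q4=12.00; dissipated=36.000
Op 2: GROUND 3: Q3=0; energy lost=0.125
Op 3: CLOSE 2-5: Q_total=14.00, C_total=5.00, V=2.80; Q2=2.80, Q5=11.20; dissipated=52.900
Op 4: CLOSE 3-4: Q_total=12.00, C_total=5.00, V=2.40; Q3=9.60, Q4=2.40; dissipated=57.600
Op 5: CLOSE 4-5: Q_total=13.60, C_total=5.00, V=2.72; Q4=2.72, Q5=10.88; dissipated=0.064
Total dissipated: 146.689 μJ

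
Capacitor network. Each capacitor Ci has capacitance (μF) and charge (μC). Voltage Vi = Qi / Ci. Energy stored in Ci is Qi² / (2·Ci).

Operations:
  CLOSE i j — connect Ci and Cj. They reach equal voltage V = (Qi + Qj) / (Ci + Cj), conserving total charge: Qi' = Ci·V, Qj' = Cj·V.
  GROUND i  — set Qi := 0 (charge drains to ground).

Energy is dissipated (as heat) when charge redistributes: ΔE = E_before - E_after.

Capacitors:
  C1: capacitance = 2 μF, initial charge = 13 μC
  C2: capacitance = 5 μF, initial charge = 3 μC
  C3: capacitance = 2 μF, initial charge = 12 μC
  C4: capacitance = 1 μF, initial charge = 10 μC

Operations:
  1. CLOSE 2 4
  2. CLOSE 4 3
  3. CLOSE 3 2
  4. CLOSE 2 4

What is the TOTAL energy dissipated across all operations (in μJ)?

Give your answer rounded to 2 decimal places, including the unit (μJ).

Answer: 47.77 μJ

Derivation:
Initial: C1(2μF, Q=13μC, V=6.50V), C2(5μF, Q=3μC, V=0.60V), C3(2μF, Q=12μC, V=6.00V), C4(1μF, Q=10μC, V=10.00V)
Op 1: CLOSE 2-4: Q_total=13.00, C_total=6.00, V=2.17; Q2=10.83, Q4=2.17; dissipated=36.817
Op 2: CLOSE 4-3: Q_total=14.17, C_total=3.00, V=4.72; Q4=4.72, Q3=9.44; dissipated=4.898
Op 3: CLOSE 3-2: Q_total=20.28, C_total=7.00, V=2.90; Q3=5.79, Q2=14.48; dissipated=4.665
Op 4: CLOSE 2-4: Q_total=19.21, C_total=6.00, V=3.20; Q2=16.01, Q4=3.20; dissipated=1.388
Total dissipated: 47.768 μJ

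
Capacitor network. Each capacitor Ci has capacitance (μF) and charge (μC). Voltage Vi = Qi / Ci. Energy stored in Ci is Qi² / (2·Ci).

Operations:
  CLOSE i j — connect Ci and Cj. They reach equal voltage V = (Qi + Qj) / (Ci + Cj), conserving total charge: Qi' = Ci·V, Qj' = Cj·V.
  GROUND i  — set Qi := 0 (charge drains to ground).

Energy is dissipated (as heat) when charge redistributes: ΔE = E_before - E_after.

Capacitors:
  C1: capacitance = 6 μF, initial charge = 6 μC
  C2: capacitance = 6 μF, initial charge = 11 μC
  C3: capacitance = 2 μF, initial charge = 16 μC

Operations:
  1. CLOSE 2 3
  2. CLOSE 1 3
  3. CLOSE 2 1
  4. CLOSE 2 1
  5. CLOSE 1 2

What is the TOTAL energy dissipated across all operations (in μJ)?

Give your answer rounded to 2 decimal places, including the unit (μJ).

Initial: C1(6μF, Q=6μC, V=1.00V), C2(6μF, Q=11μC, V=1.83V), C3(2μF, Q=16μC, V=8.00V)
Op 1: CLOSE 2-3: Q_total=27.00, C_total=8.00, V=3.38; Q2=20.25, Q3=6.75; dissipated=28.521
Op 2: CLOSE 1-3: Q_total=12.75, C_total=8.00, V=1.59; Q1=9.56, Q3=3.19; dissipated=4.230
Op 3: CLOSE 2-1: Q_total=29.81, C_total=12.00, V=2.48; Q2=14.91, Q1=14.91; dissipated=4.759
Op 4: CLOSE 2-1: Q_total=29.81, C_total=12.00, V=2.48; Q2=14.91, Q1=14.91; dissipated=0.000
Op 5: CLOSE 1-2: Q_total=29.81, C_total=12.00, V=2.48; Q1=14.91, Q2=14.91; dissipated=0.000
Total dissipated: 37.511 μJ

Answer: 37.51 μJ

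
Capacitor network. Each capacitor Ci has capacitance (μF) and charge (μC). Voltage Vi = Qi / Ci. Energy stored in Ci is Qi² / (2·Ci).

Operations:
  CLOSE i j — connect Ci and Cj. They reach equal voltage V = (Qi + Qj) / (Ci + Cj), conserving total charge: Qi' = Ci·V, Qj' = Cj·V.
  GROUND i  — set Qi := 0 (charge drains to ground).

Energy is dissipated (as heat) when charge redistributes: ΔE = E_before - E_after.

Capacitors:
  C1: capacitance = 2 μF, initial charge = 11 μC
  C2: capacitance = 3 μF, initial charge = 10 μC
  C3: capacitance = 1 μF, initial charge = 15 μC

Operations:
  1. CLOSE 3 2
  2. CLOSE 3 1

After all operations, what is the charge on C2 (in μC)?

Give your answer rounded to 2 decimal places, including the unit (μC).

Initial: C1(2μF, Q=11μC, V=5.50V), C2(3μF, Q=10μC, V=3.33V), C3(1μF, Q=15μC, V=15.00V)
Op 1: CLOSE 3-2: Q_total=25.00, C_total=4.00, V=6.25; Q3=6.25, Q2=18.75; dissipated=51.042
Op 2: CLOSE 3-1: Q_total=17.25, C_total=3.00, V=5.75; Q3=5.75, Q1=11.50; dissipated=0.188
Final charges: Q1=11.50, Q2=18.75, Q3=5.75

Answer: 18.75 μC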